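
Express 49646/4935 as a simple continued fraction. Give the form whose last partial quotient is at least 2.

[10; 16, 1, 2, 19, 2, 2]

49646 = 10·4935 + 296
4935 = 16·296 + 199
296 = 1·199 + 97
199 = 2·97 + 5
97 = 19·5 + 2
5 = 2·2 + 1
2 = 2·1 + 0  (stop)
So 49646/4935 = [10; 16, 1, 2, 19, 2, 2].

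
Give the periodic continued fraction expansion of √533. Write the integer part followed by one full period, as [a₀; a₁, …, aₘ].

a₀ = ⌊√533⌋ = 23.
With m₀=0, d₀=1 and mₖ₊₁ = dₖaₖ − mₖ, dₖ₊₁ = (n − mₖ₊₁²)/dₖ, aₖ₊₁ = ⌊(a₀+mₖ₊₁)/dₖ₊₁⌋:
  k=1: m=23, d=4, a=11
  k=2: m=21, d=23, a=1
  k=3: m=2, d=23, a=1
  k=4: m=21, d=4, a=11
  k=5: m=23, d=1, a=46
d=1 and a=2a₀=46 at k=5, so the next step gives (m, d) = (23, 4) again — its k=1 value — and the period has length 5.

[23; 11, 1, 1, 11, 46]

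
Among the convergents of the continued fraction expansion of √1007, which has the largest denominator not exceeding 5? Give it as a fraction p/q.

127/4

√1007 = [31; 1, 2, 1, 2, 1, 62, …] (period length 6).
Convergents:
  p_0/q_0 = 31/1
  p_1/q_1 = 32/1
  p_2/q_2 = 95/3
  p_3/q_3 = 127/4
  p_4/q_4 = 349/11
q_3 = 4 ≤ 5 < 11 = q_4, so the answer is 127/4.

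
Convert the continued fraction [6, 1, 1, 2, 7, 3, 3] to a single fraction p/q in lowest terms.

2539/385

Using pₖ = aₖpₖ₋₁ + pₖ₋₂ and qₖ = aₖqₖ₋₁ + qₖ₋₂:
  k=0: a=6, p=6, q=1
  k=1: a=1, p=7, q=1
  k=2: a=1, p=13, q=2
  k=3: a=2, p=33, q=5
  k=4: a=7, p=244, q=37
  k=5: a=3, p=765, q=116
  k=6: a=3, p=2539, q=385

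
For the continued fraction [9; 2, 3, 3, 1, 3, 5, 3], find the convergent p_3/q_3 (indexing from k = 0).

Using pₖ = aₖpₖ₋₁ + pₖ₋₂, qₖ = aₖqₖ₋₁ + qₖ₋₂ (with p₋₁=1, p₋₂=0, q₋₁=0, q₋₂=1):
  k=0: a=9, p=9, q=1
  k=1: a=2, p=19, q=2
  k=2: a=3, p=66, q=7
  k=3: a=3, p=217, q=23

217/23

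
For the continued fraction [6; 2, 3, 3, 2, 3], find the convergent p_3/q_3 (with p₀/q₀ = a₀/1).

148/23

Using pₖ = aₖpₖ₋₁ + pₖ₋₂, qₖ = aₖqₖ₋₁ + qₖ₋₂ (with p₋₁=1, p₋₂=0, q₋₁=0, q₋₂=1):
  k=0: a=6, p=6, q=1
  k=1: a=2, p=13, q=2
  k=2: a=3, p=45, q=7
  k=3: a=3, p=148, q=23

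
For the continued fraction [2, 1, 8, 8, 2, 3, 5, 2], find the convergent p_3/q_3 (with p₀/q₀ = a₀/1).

Using pₖ = aₖpₖ₋₁ + pₖ₋₂, qₖ = aₖqₖ₋₁ + qₖ₋₂ (with p₋₁=1, p₋₂=0, q₋₁=0, q₋₂=1):
  k=0: a=2, p=2, q=1
  k=1: a=1, p=3, q=1
  k=2: a=8, p=26, q=9
  k=3: a=8, p=211, q=73

211/73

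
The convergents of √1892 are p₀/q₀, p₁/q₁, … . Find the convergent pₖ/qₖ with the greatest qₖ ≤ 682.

√1892 = [43; 2, 86, …] (period length 2).
Convergents:
  p_0/q_0 = 43/1
  p_1/q_1 = 87/2
  p_2/q_2 = 7525/173
  p_3/q_3 = 15137/348
  p_4/q_4 = 1309307/30101
q_3 = 348 ≤ 682 < 30101 = q_4, so the answer is 15137/348.

15137/348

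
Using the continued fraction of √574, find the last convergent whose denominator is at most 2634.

27576/1151

√574 = [23; 1, 22, 1, 46, …] (period length 4).
Convergents:
  p_0/q_0 = 23/1
  p_1/q_1 = 24/1
  p_2/q_2 = 551/23
  p_3/q_3 = 575/24
  p_4/q_4 = 27001/1127
  p_5/q_5 = 27576/1151
  p_6/q_6 = 633673/26449
q_5 = 1151 ≤ 2634 < 26449 = q_6, so the answer is 27576/1151.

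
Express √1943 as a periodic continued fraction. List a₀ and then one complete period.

[44; 12, 1, 1, 2, 1, 1, 12, 88]

a₀ = ⌊√1943⌋ = 44.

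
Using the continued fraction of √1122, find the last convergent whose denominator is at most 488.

√1122 = [33; 2, 66, …] (period length 2).
Convergents:
  p_0/q_0 = 33/1
  p_1/q_1 = 67/2
  p_2/q_2 = 4455/133
  p_3/q_3 = 8977/268
  p_4/q_4 = 596937/17821
q_3 = 268 ≤ 488 < 17821 = q_4, so the answer is 8977/268.

8977/268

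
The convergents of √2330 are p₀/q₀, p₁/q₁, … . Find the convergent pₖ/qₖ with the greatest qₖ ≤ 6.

√2330 = [48; 3, 1, 2, 2, 1, 3, 96, …] (period length 7).
Convergents:
  p_0/q_0 = 48/1
  p_1/q_1 = 145/3
  p_2/q_2 = 193/4
  p_3/q_3 = 531/11
q_2 = 4 ≤ 6 < 11 = q_3, so the answer is 193/4.

193/4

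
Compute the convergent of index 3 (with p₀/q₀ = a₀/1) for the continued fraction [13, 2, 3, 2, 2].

Using pₖ = aₖpₖ₋₁ + pₖ₋₂, qₖ = aₖqₖ₋₁ + qₖ₋₂ (with p₋₁=1, p₋₂=0, q₋₁=0, q₋₂=1):
  k=0: a=13, p=13, q=1
  k=1: a=2, p=27, q=2
  k=2: a=3, p=94, q=7
  k=3: a=2, p=215, q=16

215/16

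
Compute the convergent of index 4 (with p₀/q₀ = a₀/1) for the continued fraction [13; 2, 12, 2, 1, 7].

Using pₖ = aₖpₖ₋₁ + pₖ₋₂, qₖ = aₖqₖ₋₁ + qₖ₋₂ (with p₋₁=1, p₋₂=0, q₋₁=0, q₋₂=1):
  k=0: a=13, p=13, q=1
  k=1: a=2, p=27, q=2
  k=2: a=12, p=337, q=25
  k=3: a=2, p=701, q=52
  k=4: a=1, p=1038, q=77

1038/77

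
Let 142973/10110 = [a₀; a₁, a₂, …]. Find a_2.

142973 = 14·10110 + 1433   →  a_0 = 14
10110 = 7·1433 + 79   →  a_1 = 7
1433 = 18·79 + 11   →  a_2 = 18

18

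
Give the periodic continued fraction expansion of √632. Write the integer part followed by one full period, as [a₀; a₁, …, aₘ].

[25; 7, 6, 7, 50]

a₀ = ⌊√632⌋ = 25.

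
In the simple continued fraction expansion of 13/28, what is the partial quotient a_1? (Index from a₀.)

13 = 0·28 + 13   →  a_0 = 0
28 = 2·13 + 2   →  a_1 = 2

2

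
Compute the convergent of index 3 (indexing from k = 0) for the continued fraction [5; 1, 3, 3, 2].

75/13

Using pₖ = aₖpₖ₋₁ + pₖ₋₂, qₖ = aₖqₖ₋₁ + qₖ₋₂ (with p₋₁=1, p₋₂=0, q₋₁=0, q₋₂=1):
  k=0: a=5, p=5, q=1
  k=1: a=1, p=6, q=1
  k=2: a=3, p=23, q=4
  k=3: a=3, p=75, q=13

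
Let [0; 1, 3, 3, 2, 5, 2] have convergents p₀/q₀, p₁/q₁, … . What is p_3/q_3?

10/13

Using pₖ = aₖpₖ₋₁ + pₖ₋₂, qₖ = aₖqₖ₋₁ + qₖ₋₂ (with p₋₁=1, p₋₂=0, q₋₁=0, q₋₂=1):
  k=0: a=0, p=0, q=1
  k=1: a=1, p=1, q=1
  k=2: a=3, p=3, q=4
  k=3: a=3, p=10, q=13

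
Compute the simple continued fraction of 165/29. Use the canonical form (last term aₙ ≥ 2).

165 = 5×29 + 20
29 = 1×20 + 9
20 = 2×9 + 2
9 = 4×2 + 1
2 = 2×1 + 0  (stop)
So 165/29 = [5; 1, 2, 4, 2].

[5; 1, 2, 4, 2]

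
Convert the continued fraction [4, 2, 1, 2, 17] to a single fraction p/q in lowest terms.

Using pₖ = aₖpₖ₋₁ + pₖ₋₂ and qₖ = aₖqₖ₋₁ + qₖ₋₂:
  k=0: a=4, p=4, q=1
  k=1: a=2, p=9, q=2
  k=2: a=1, p=13, q=3
  k=3: a=2, p=35, q=8
  k=4: a=17, p=608, q=139

608/139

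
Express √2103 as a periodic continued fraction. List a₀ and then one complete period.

[45; 1, 6, 15, 6, 1, 90]

a₀ = ⌊√2103⌋ = 45.
With m₀=0, d₀=1 and mₖ₊₁ = dₖaₖ − mₖ, dₖ₊₁ = (n − mₖ₊₁²)/dₖ, aₖ₊₁ = ⌊(a₀+mₖ₊₁)/dₖ₊₁⌋:
  k=1: m=45, d=78, a=1
  k=2: m=33, d=13, a=6
  k=3: m=45, d=6, a=15
  k=4: m=45, d=13, a=6
  k=5: m=33, d=78, a=1
  k=6: m=45, d=1, a=90
d=1 and a=2a₀=90 at k=6, so the next step gives (m, d) = (45, 78) again — its k=1 value — and the period has length 6.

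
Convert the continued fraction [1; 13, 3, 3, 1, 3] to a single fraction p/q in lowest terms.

Using pₖ = aₖpₖ₋₁ + pₖ₋₂ and qₖ = aₖqₖ₋₁ + qₖ₋₂:
  k=0: a=1, p=1, q=1
  k=1: a=13, p=14, q=13
  k=2: a=3, p=43, q=40
  k=3: a=3, p=143, q=133
  k=4: a=1, p=186, q=173
  k=5: a=3, p=701, q=652

701/652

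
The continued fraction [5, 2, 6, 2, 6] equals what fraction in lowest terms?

989/181

Fold from the inside: start with 6/1.
  2 + 1/6 = 13/6
  6 + 6/13 = 84/13
  2 + 13/84 = 181/84
  5 + 84/181 = 989/181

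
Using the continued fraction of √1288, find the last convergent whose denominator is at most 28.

√1288 = [35; 1, 7, 1, 70, …] (period length 4).
Convergents:
  p_0/q_0 = 35/1
  p_1/q_1 = 36/1
  p_2/q_2 = 287/8
  p_3/q_3 = 323/9
  p_4/q_4 = 22897/638
q_3 = 9 ≤ 28 < 638 = q_4, so the answer is 323/9.

323/9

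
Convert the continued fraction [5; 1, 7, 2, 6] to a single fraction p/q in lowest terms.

Fold from the inside: start with 6/1.
  2 + 1/6 = 13/6
  7 + 6/13 = 97/13
  1 + 13/97 = 110/97
  5 + 97/110 = 647/110

647/110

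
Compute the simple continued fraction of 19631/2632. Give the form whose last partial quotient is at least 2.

[7; 2, 5, 1, 1, 6, 3, 5]

19631 = 7*2632 + 1207
2632 = 2*1207 + 218
1207 = 5*218 + 117
218 = 1*117 + 101
117 = 1*101 + 16
101 = 6*16 + 5
16 = 3*5 + 1
5 = 5*1 + 0  (stop)
So 19631/2632 = [7; 2, 5, 1, 1, 6, 3, 5].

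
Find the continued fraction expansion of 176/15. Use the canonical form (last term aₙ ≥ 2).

176 = 11·15 + 11
15 = 1·11 + 4
11 = 2·4 + 3
4 = 1·3 + 1
3 = 3·1 + 0  (stop)
So 176/15 = [11; 1, 2, 1, 3].

[11; 1, 2, 1, 3]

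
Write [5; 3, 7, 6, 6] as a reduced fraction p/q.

Fold from the inside: start with 6/1.
  6 + 1/6 = 37/6
  7 + 6/37 = 265/37
  3 + 37/265 = 832/265
  5 + 265/832 = 4425/832

4425/832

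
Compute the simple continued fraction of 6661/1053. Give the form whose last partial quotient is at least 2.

6661 = 6×1053 + 343
1053 = 3×343 + 24
343 = 14×24 + 7
24 = 3×7 + 3
7 = 2×3 + 1
3 = 3×1 + 0  (stop)
So 6661/1053 = [6; 3, 14, 3, 2, 3].

[6; 3, 14, 3, 2, 3]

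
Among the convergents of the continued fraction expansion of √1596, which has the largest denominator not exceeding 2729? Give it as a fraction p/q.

√1596 = [39; 1, 18, 1, 78, …] (period length 4).
Convergents:
  p_0/q_0 = 39/1
  p_1/q_1 = 40/1
  p_2/q_2 = 759/19
  p_3/q_3 = 799/20
  p_4/q_4 = 63081/1579
  p_5/q_5 = 63880/1599
  p_6/q_6 = 1212921/30361
q_5 = 1599 ≤ 2729 < 30361 = q_6, so the answer is 63880/1599.

63880/1599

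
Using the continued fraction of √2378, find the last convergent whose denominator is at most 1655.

80218/1645

√2378 = [48; 1, 3, 3, 1, 96, …] (period length 5).
Convergents:
  p_0/q_0 = 48/1
  p_1/q_1 = 49/1
  p_2/q_2 = 195/4
  p_3/q_3 = 634/13
  p_4/q_4 = 829/17
  p_5/q_5 = 80218/1645
  p_6/q_6 = 81047/1662
q_5 = 1645 ≤ 1655 < 1662 = q_6, so the answer is 80218/1645.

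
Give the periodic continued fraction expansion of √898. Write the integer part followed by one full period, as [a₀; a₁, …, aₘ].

[29; 1, 28, 1, 58]

a₀ = ⌊√898⌋ = 29.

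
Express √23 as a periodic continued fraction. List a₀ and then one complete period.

[4; 1, 3, 1, 8]

a₀ = ⌊√23⌋ = 4.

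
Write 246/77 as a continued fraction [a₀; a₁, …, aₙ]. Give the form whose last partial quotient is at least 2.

[3; 5, 7, 2]

246 = 3·77 + 15
77 = 5·15 + 2
15 = 7·2 + 1
2 = 2·1 + 0  (stop)
So 246/77 = [3; 5, 7, 2].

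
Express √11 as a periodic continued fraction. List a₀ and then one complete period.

[3; 3, 6]

a₀ = ⌊√11⌋ = 3.
With m₀=0, d₀=1 and mₖ₊₁ = dₖaₖ − mₖ, dₖ₊₁ = (n − mₖ₊₁²)/dₖ, aₖ₊₁ = ⌊(a₀+mₖ₊₁)/dₖ₊₁⌋:
  k=1: m=3, d=2, a=3
  k=2: m=3, d=1, a=6
d=1 and a=2a₀=6 at k=2, so the next step gives (m, d) = (3, 2) again — its k=1 value — and the period has length 2.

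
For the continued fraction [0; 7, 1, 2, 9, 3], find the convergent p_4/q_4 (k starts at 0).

Using pₖ = aₖpₖ₋₁ + pₖ₋₂, qₖ = aₖqₖ₋₁ + qₖ₋₂ (with p₋₁=1, p₋₂=0, q₋₁=0, q₋₂=1):
  k=0: a=0, p=0, q=1
  k=1: a=7, p=1, q=7
  k=2: a=1, p=1, q=8
  k=3: a=2, p=3, q=23
  k=4: a=9, p=28, q=215

28/215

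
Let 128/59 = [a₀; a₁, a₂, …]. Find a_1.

128 = 2·59 + 10   →  a_0 = 2
59 = 5·10 + 9   →  a_1 = 5

5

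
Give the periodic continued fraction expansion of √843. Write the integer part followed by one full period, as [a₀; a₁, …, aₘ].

a₀ = ⌊√843⌋ = 29.
With m₀=0, d₀=1 and mₖ₊₁ = dₖaₖ − mₖ, dₖ₊₁ = (n − mₖ₊₁²)/dₖ, aₖ₊₁ = ⌊(a₀+mₖ₊₁)/dₖ₊₁⌋:
  k=1: m=29, d=2, a=29
  k=2: m=29, d=1, a=58
d=1 and a=2a₀=58 at k=2, so the next step gives (m, d) = (29, 2) again — its k=1 value — and the period has length 2.

[29; 29, 58]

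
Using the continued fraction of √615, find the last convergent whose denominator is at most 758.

√615 = [24; 1, 3, 1, 48, …] (period length 4).
Convergents:
  p_0/q_0 = 24/1
  p_1/q_1 = 25/1
  p_2/q_2 = 99/4
  p_3/q_3 = 124/5
  p_4/q_4 = 6051/244
  p_5/q_5 = 6175/249
  p_6/q_6 = 24576/991
q_5 = 249 ≤ 758 < 991 = q_6, so the answer is 6175/249.

6175/249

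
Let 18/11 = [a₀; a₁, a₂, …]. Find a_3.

1

18 = 1·11 + 7   →  a_0 = 1
11 = 1·7 + 4   →  a_1 = 1
7 = 1·4 + 3   →  a_2 = 1
4 = 1·3 + 1   →  a_3 = 1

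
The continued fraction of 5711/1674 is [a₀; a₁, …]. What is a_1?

2

5711 = 3·1674 + 689   →  a_0 = 3
1674 = 2·689 + 296   →  a_1 = 2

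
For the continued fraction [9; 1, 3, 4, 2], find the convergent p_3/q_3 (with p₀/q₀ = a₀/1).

Using pₖ = aₖpₖ₋₁ + pₖ₋₂, qₖ = aₖqₖ₋₁ + qₖ₋₂ (with p₋₁=1, p₋₂=0, q₋₁=0, q₋₂=1):
  k=0: a=9, p=9, q=1
  k=1: a=1, p=10, q=1
  k=2: a=3, p=39, q=4
  k=3: a=4, p=166, q=17

166/17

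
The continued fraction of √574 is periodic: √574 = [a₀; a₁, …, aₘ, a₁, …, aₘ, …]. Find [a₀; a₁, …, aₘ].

[23; 1, 22, 1, 46]

a₀ = ⌊√574⌋ = 23.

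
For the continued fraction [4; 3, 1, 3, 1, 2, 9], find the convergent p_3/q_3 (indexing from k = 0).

64/15

Using pₖ = aₖpₖ₋₁ + pₖ₋₂, qₖ = aₖqₖ₋₁ + qₖ₋₂ (with p₋₁=1, p₋₂=0, q₋₁=0, q₋₂=1):
  k=0: a=4, p=4, q=1
  k=1: a=3, p=13, q=3
  k=2: a=1, p=17, q=4
  k=3: a=3, p=64, q=15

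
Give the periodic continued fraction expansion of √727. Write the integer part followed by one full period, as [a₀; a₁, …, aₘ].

a₀ = ⌊√727⌋ = 26.
With m₀=0, d₀=1 and mₖ₊₁ = dₖaₖ − mₖ, dₖ₊₁ = (n − mₖ₊₁²)/dₖ, aₖ₊₁ = ⌊(a₀+mₖ₊₁)/dₖ₊₁⌋:
  k=1: m=26, d=51, a=1
  k=2: m=25, d=2, a=25
  k=3: m=25, d=51, a=1
  k=4: m=26, d=1, a=52
d=1 and a=2a₀=52 at k=4, so the next step gives (m, d) = (26, 51) again — its k=1 value — and the period has length 4.

[26; 1, 25, 1, 52]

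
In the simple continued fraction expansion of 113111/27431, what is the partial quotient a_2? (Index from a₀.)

113111 = 4·27431 + 3387   →  a_0 = 4
27431 = 8·3387 + 335   →  a_1 = 8
3387 = 10·335 + 37   →  a_2 = 10

10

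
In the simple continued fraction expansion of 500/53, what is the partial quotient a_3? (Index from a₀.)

500 = 9·53 + 23   →  a_0 = 9
53 = 2·23 + 7   →  a_1 = 2
23 = 3·7 + 2   →  a_2 = 3
7 = 3·2 + 1   →  a_3 = 3

3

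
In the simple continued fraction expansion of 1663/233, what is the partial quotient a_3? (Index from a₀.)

1663 = 7·233 + 32   →  a_0 = 7
233 = 7·32 + 9   →  a_1 = 7
32 = 3·9 + 5   →  a_2 = 3
9 = 1·5 + 4   →  a_3 = 1

1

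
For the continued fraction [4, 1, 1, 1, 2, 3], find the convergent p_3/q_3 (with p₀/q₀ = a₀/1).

Using pₖ = aₖpₖ₋₁ + pₖ₋₂, qₖ = aₖqₖ₋₁ + qₖ₋₂ (with p₋₁=1, p₋₂=0, q₋₁=0, q₋₂=1):
  k=0: a=4, p=4, q=1
  k=1: a=1, p=5, q=1
  k=2: a=1, p=9, q=2
  k=3: a=1, p=14, q=3

14/3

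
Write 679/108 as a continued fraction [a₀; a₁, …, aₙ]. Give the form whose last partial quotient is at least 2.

679 = 6×108 + 31
108 = 3×31 + 15
31 = 2×15 + 1
15 = 15×1 + 0  (stop)
So 679/108 = [6; 3, 2, 15].

[6; 3, 2, 15]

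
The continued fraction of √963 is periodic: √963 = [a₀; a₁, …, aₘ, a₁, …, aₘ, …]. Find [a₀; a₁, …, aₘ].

a₀ = ⌊√963⌋ = 31.
With m₀=0, d₀=1 and mₖ₊₁ = dₖaₖ − mₖ, dₖ₊₁ = (n − mₖ₊₁²)/dₖ, aₖ₊₁ = ⌊(a₀+mₖ₊₁)/dₖ₊₁⌋:
  k=1: m=31, d=2, a=31
  k=2: m=31, d=1, a=62
d=1 and a=2a₀=62 at k=2, so the next step gives (m, d) = (31, 2) again — its k=1 value — and the period has length 2.

[31; 31, 62]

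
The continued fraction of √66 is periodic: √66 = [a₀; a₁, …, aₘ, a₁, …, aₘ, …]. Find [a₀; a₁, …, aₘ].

[8; 8, 16]

a₀ = ⌊√66⌋ = 8.
With m₀=0, d₀=1 and mₖ₊₁ = dₖaₖ − mₖ, dₖ₊₁ = (n − mₖ₊₁²)/dₖ, aₖ₊₁ = ⌊(a₀+mₖ₊₁)/dₖ₊₁⌋:
  k=1: m=8, d=2, a=8
  k=2: m=8, d=1, a=16
d=1 and a=2a₀=16 at k=2, so the next step gives (m, d) = (8, 2) again — its k=1 value — and the period has length 2.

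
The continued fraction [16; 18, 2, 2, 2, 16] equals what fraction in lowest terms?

Fold from the inside: start with 16/1.
  2 + 1/16 = 33/16
  2 + 16/33 = 82/33
  2 + 33/82 = 197/82
  18 + 82/197 = 3628/197
  16 + 197/3628 = 58245/3628

58245/3628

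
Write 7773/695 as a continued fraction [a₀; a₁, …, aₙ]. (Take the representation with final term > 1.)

[11; 5, 2, 3, 18]

7773 = 11·695 + 128
695 = 5·128 + 55
128 = 2·55 + 18
55 = 3·18 + 1
18 = 18·1 + 0  (stop)
So 7773/695 = [11; 5, 2, 3, 18].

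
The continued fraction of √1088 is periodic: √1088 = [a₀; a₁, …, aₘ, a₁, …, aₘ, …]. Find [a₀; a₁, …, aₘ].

[32; 1, 64]

a₀ = ⌊√1088⌋ = 32.
With m₀=0, d₀=1 and mₖ₊₁ = dₖaₖ − mₖ, dₖ₊₁ = (n − mₖ₊₁²)/dₖ, aₖ₊₁ = ⌊(a₀+mₖ₊₁)/dₖ₊₁⌋:
  k=1: m=32, d=64, a=1
  k=2: m=32, d=1, a=64
d=1 and a=2a₀=64 at k=2, so the next step gives (m, d) = (32, 64) again — its k=1 value — and the period has length 2.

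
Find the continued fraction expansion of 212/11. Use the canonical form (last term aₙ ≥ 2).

212 = 19*11 + 3
11 = 3*3 + 2
3 = 1*2 + 1
2 = 2*1 + 0  (stop)
So 212/11 = [19; 3, 1, 2].

[19; 3, 1, 2]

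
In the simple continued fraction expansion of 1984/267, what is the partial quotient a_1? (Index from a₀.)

1984 = 7·267 + 115   →  a_0 = 7
267 = 2·115 + 37   →  a_1 = 2

2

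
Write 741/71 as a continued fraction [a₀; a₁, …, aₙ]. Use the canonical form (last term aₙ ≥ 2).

[10; 2, 3, 2, 4]

741 = 10×71 + 31
71 = 2×31 + 9
31 = 3×9 + 4
9 = 2×4 + 1
4 = 4×1 + 0  (stop)
So 741/71 = [10; 2, 3, 2, 4].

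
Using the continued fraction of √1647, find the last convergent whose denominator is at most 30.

√1647 = [40; 1, 1, 2, 1, 1, 80, …] (period length 6).
Convergents:
  p_0/q_0 = 40/1
  p_1/q_1 = 41/1
  p_2/q_2 = 81/2
  p_3/q_3 = 203/5
  p_4/q_4 = 284/7
  p_5/q_5 = 487/12
  p_6/q_6 = 39244/967
q_5 = 12 ≤ 30 < 967 = q_6, so the answer is 487/12.

487/12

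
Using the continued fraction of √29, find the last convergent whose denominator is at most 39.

70/13

√29 = [5; 2, 1, 1, 2, 10, …] (period length 5).
Convergents:
  p_0/q_0 = 5/1
  p_1/q_1 = 11/2
  p_2/q_2 = 16/3
  p_3/q_3 = 27/5
  p_4/q_4 = 70/13
  p_5/q_5 = 727/135
q_4 = 13 ≤ 39 < 135 = q_5, so the answer is 70/13.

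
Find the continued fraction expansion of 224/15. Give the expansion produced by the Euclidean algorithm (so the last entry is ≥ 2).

224 = 14*15 + 14
15 = 1*14 + 1
14 = 14*1 + 0  (stop)
So 224/15 = [14; 1, 14].

[14; 1, 14]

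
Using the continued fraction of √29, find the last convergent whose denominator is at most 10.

√29 = [5; 2, 1, 1, 2, 10, …] (period length 5).
Convergents:
  p_0/q_0 = 5/1
  p_1/q_1 = 11/2
  p_2/q_2 = 16/3
  p_3/q_3 = 27/5
  p_4/q_4 = 70/13
q_3 = 5 ≤ 10 < 13 = q_4, so the answer is 27/5.

27/5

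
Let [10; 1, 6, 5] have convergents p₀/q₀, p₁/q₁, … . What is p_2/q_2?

Using pₖ = aₖpₖ₋₁ + pₖ₋₂, qₖ = aₖqₖ₋₁ + qₖ₋₂ (with p₋₁=1, p₋₂=0, q₋₁=0, q₋₂=1):
  k=0: a=10, p=10, q=1
  k=1: a=1, p=11, q=1
  k=2: a=6, p=76, q=7

76/7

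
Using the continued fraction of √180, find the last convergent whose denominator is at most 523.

4253/317

√180 = [13; 2, 2, 2, 26, …] (period length 4).
Convergents:
  p_0/q_0 = 13/1
  p_1/q_1 = 27/2
  p_2/q_2 = 67/5
  p_3/q_3 = 161/12
  p_4/q_4 = 4253/317
  p_5/q_5 = 8667/646
q_4 = 317 ≤ 523 < 646 = q_5, so the answer is 4253/317.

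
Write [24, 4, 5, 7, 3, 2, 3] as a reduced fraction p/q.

Fold from the inside: start with 3/1.
  2 + 1/3 = 7/3
  3 + 3/7 = 24/7
  7 + 7/24 = 175/24
  5 + 24/175 = 899/175
  4 + 175/899 = 3771/899
  24 + 899/3771 = 91403/3771

91403/3771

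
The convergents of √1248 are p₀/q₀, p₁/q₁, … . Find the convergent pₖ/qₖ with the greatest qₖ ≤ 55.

√1248 = [35; 3, 17, 3, 70, …] (period length 4).
Convergents:
  p_0/q_0 = 35/1
  p_1/q_1 = 106/3
  p_2/q_2 = 1837/52
  p_3/q_3 = 5617/159
q_2 = 52 ≤ 55 < 159 = q_3, so the answer is 1837/52.

1837/52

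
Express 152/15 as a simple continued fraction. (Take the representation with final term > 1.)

[10; 7, 2]

152 = 10*15 + 2
15 = 7*2 + 1
2 = 2*1 + 0  (stop)
So 152/15 = [10; 7, 2].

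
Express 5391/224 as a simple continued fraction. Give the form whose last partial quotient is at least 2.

5391 = 24×224 + 15
224 = 14×15 + 14
15 = 1×14 + 1
14 = 14×1 + 0  (stop)
So 5391/224 = [24; 14, 1, 14].

[24; 14, 1, 14]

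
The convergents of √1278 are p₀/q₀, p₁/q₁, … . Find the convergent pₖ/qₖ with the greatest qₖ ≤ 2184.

√1278 = [35; 1, 2, 1, 70, …] (period length 4).
Convergents:
  p_0/q_0 = 35/1
  p_1/q_1 = 36/1
  p_2/q_2 = 107/3
  p_3/q_3 = 143/4
  p_4/q_4 = 10117/283
  p_5/q_5 = 10260/287
  p_6/q_6 = 30637/857
  p_7/q_7 = 40897/1144
  p_8/q_8 = 2893427/80937
q_7 = 1144 ≤ 2184 < 80937 = q_8, so the answer is 40897/1144.

40897/1144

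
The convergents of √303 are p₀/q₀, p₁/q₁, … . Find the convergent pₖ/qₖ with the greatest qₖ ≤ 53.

√303 = [17; 2, 2, 5, 2, 2, 34, …] (period length 6).
Convergents:
  p_0/q_0 = 17/1
  p_1/q_1 = 35/2
  p_2/q_2 = 87/5
  p_3/q_3 = 470/27
  p_4/q_4 = 1027/59
q_3 = 27 ≤ 53 < 59 = q_4, so the answer is 470/27.

470/27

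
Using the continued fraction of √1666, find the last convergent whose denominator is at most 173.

√1666 = [40; 1, 4, 2, 4, 1, 80, …] (period length 6).
Convergents:
  p_0/q_0 = 40/1
  p_1/q_1 = 41/1
  p_2/q_2 = 204/5
  p_3/q_3 = 449/11
  p_4/q_4 = 2000/49
  p_5/q_5 = 2449/60
  p_6/q_6 = 197920/4849
q_5 = 60 ≤ 173 < 4849 = q_6, so the answer is 2449/60.

2449/60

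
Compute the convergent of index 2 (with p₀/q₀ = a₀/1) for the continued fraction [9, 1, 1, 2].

Using pₖ = aₖpₖ₋₁ + pₖ₋₂, qₖ = aₖqₖ₋₁ + qₖ₋₂ (with p₋₁=1, p₋₂=0, q₋₁=0, q₋₂=1):
  k=0: a=9, p=9, q=1
  k=1: a=1, p=10, q=1
  k=2: a=1, p=19, q=2

19/2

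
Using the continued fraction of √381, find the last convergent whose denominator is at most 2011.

√381 = [19; 1, 1, 12, 1, 1, 38, …] (period length 6).
Convergents:
  p_0/q_0 = 19/1
  p_1/q_1 = 20/1
  p_2/q_2 = 39/2
  p_3/q_3 = 488/25
  p_4/q_4 = 527/27
  p_5/q_5 = 1015/52
  p_6/q_6 = 39097/2003
  p_7/q_7 = 40112/2055
q_6 = 2003 ≤ 2011 < 2055 = q_7, so the answer is 39097/2003.

39097/2003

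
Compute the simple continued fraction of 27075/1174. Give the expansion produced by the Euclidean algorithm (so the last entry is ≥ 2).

[23; 16, 12, 6]

27075 = 23×1174 + 73
1174 = 16×73 + 6
73 = 12×6 + 1
6 = 6×1 + 0  (stop)
So 27075/1174 = [23; 16, 12, 6].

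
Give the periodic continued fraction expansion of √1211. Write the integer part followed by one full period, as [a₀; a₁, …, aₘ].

a₀ = ⌊√1211⌋ = 34.
With m₀=0, d₀=1 and mₖ₊₁ = dₖaₖ − mₖ, dₖ₊₁ = (n − mₖ₊₁²)/dₖ, aₖ₊₁ = ⌊(a₀+mₖ₊₁)/dₖ₊₁⌋:
  k=1: m=34, d=55, a=1
  k=2: m=21, d=14, a=3
  k=3: m=21, d=55, a=1
  k=4: m=34, d=1, a=68
d=1 and a=2a₀=68 at k=4, so the next step gives (m, d) = (34, 55) again — its k=1 value — and the period has length 4.

[34; 1, 3, 1, 68]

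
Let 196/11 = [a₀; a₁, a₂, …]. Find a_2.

196 = 17·11 + 9   →  a_0 = 17
11 = 1·9 + 2   →  a_1 = 1
9 = 4·2 + 1   →  a_2 = 4

4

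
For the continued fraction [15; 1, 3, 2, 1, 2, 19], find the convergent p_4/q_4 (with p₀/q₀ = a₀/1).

205/13

Using pₖ = aₖpₖ₋₁ + pₖ₋₂, qₖ = aₖqₖ₋₁ + qₖ₋₂ (with p₋₁=1, p₋₂=0, q₋₁=0, q₋₂=1):
  k=0: a=15, p=15, q=1
  k=1: a=1, p=16, q=1
  k=2: a=3, p=63, q=4
  k=3: a=2, p=142, q=9
  k=4: a=1, p=205, q=13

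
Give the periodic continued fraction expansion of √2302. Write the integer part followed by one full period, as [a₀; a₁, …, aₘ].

a₀ = ⌊√2302⌋ = 47.
With m₀=0, d₀=1 and mₖ₊₁ = dₖaₖ − mₖ, dₖ₊₁ = (n − mₖ₊₁²)/dₖ, aₖ₊₁ = ⌊(a₀+mₖ₊₁)/dₖ₊₁⌋:
  k=1: m=47, d=93, a=1
  k=2: m=46, d=2, a=46
  k=3: m=46, d=93, a=1
  k=4: m=47, d=1, a=94
d=1 and a=2a₀=94 at k=4, so the next step gives (m, d) = (47, 93) again — its k=1 value — and the period has length 4.

[47; 1, 46, 1, 94]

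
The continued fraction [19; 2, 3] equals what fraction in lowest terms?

136/7

Using pₖ = aₖpₖ₋₁ + pₖ₋₂ and qₖ = aₖqₖ₋₁ + qₖ₋₂:
  k=0: a=19, p=19, q=1
  k=1: a=2, p=39, q=2
  k=2: a=3, p=136, q=7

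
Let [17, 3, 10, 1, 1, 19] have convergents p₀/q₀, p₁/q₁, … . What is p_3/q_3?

589/34

Using pₖ = aₖpₖ₋₁ + pₖ₋₂, qₖ = aₖqₖ₋₁ + qₖ₋₂ (with p₋₁=1, p₋₂=0, q₋₁=0, q₋₂=1):
  k=0: a=17, p=17, q=1
  k=1: a=3, p=52, q=3
  k=2: a=10, p=537, q=31
  k=3: a=1, p=589, q=34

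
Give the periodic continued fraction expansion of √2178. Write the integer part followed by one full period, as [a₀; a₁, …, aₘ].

a₀ = ⌊√2178⌋ = 46.
With m₀=0, d₀=1 and mₖ₊₁ = dₖaₖ − mₖ, dₖ₊₁ = (n − mₖ₊₁²)/dₖ, aₖ₊₁ = ⌊(a₀+mₖ₊₁)/dₖ₊₁⌋:
  k=1: m=46, d=62, a=1
  k=2: m=16, d=31, a=2
  k=3: m=46, d=2, a=46
  k=4: m=46, d=31, a=2
  k=5: m=16, d=62, a=1
  k=6: m=46, d=1, a=92
d=1 and a=2a₀=92 at k=6, so the next step gives (m, d) = (46, 62) again — its k=1 value — and the period has length 6.

[46; 1, 2, 46, 2, 1, 92]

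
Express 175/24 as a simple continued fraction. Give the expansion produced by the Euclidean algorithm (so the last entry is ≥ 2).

[7; 3, 2, 3]

175 = 7×24 + 7
24 = 3×7 + 3
7 = 2×3 + 1
3 = 3×1 + 0  (stop)
So 175/24 = [7; 3, 2, 3].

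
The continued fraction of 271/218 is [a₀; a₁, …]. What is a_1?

271 = 1·218 + 53   →  a_0 = 1
218 = 4·53 + 6   →  a_1 = 4

4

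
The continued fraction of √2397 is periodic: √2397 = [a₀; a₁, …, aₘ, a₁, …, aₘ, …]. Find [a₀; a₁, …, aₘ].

[48; 1, 23, 2, 23, 1, 96]

a₀ = ⌊√2397⌋ = 48.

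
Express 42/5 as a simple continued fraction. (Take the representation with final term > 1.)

42 = 8×5 + 2
5 = 2×2 + 1
2 = 2×1 + 0  (stop)
So 42/5 = [8; 2, 2].

[8; 2, 2]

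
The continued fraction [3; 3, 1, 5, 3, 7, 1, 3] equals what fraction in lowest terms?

7678/2355

Using pₖ = aₖpₖ₋₁ + pₖ₋₂ and qₖ = aₖqₖ₋₁ + qₖ₋₂:
  k=0: a=3, p=3, q=1
  k=1: a=3, p=10, q=3
  k=2: a=1, p=13, q=4
  k=3: a=5, p=75, q=23
  k=4: a=3, p=238, q=73
  k=5: a=7, p=1741, q=534
  k=6: a=1, p=1979, q=607
  k=7: a=3, p=7678, q=2355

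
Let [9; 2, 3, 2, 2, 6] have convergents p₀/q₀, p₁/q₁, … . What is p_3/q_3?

151/16

Using pₖ = aₖpₖ₋₁ + pₖ₋₂, qₖ = aₖqₖ₋₁ + qₖ₋₂ (with p₋₁=1, p₋₂=0, q₋₁=0, q₋₂=1):
  k=0: a=9, p=9, q=1
  k=1: a=2, p=19, q=2
  k=2: a=3, p=66, q=7
  k=3: a=2, p=151, q=16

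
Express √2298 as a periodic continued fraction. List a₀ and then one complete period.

[47; 1, 14, 1, 94]

a₀ = ⌊√2298⌋ = 47.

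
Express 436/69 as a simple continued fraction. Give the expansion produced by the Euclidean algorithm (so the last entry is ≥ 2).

436 = 6*69 + 22
69 = 3*22 + 3
22 = 7*3 + 1
3 = 3*1 + 0  (stop)
So 436/69 = [6; 3, 7, 3].

[6; 3, 7, 3]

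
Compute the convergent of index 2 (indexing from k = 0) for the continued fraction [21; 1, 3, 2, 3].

87/4

Using pₖ = aₖpₖ₋₁ + pₖ₋₂, qₖ = aₖqₖ₋₁ + qₖ₋₂ (with p₋₁=1, p₋₂=0, q₋₁=0, q₋₂=1):
  k=0: a=21, p=21, q=1
  k=1: a=1, p=22, q=1
  k=2: a=3, p=87, q=4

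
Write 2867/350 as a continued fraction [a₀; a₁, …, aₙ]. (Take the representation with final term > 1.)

[8; 5, 4, 2, 7]

2867 = 8×350 + 67
350 = 5×67 + 15
67 = 4×15 + 7
15 = 2×7 + 1
7 = 7×1 + 0  (stop)
So 2867/350 = [8; 5, 4, 2, 7].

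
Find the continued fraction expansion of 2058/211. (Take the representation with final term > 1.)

[9; 1, 3, 17, 3]

2058 = 9*211 + 159
211 = 1*159 + 52
159 = 3*52 + 3
52 = 17*3 + 1
3 = 3*1 + 0  (stop)
So 2058/211 = [9; 1, 3, 17, 3].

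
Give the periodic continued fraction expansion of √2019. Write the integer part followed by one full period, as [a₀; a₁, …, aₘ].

a₀ = ⌊√2019⌋ = 44.
With m₀=0, d₀=1 and mₖ₊₁ = dₖaₖ − mₖ, dₖ₊₁ = (n − mₖ₊₁²)/dₖ, aₖ₊₁ = ⌊(a₀+mₖ₊₁)/dₖ₊₁⌋:
  k=1: m=44, d=83, a=1
  k=2: m=39, d=6, a=13
  k=3: m=39, d=83, a=1
  k=4: m=44, d=1, a=88
d=1 and a=2a₀=88 at k=4, so the next step gives (m, d) = (44, 83) again — its k=1 value — and the period has length 4.

[44; 1, 13, 1, 88]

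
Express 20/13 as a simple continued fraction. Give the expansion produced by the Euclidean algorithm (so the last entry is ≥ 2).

[1; 1, 1, 6]

20 = 1·13 + 7
13 = 1·7 + 6
7 = 1·6 + 1
6 = 6·1 + 0  (stop)
So 20/13 = [1; 1, 1, 6].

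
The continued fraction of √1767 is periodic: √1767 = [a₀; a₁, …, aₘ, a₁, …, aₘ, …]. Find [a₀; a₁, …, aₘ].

a₀ = ⌊√1767⌋ = 42.
With m₀=0, d₀=1 and mₖ₊₁ = dₖaₖ − mₖ, dₖ₊₁ = (n − mₖ₊₁²)/dₖ, aₖ₊₁ = ⌊(a₀+mₖ₊₁)/dₖ₊₁⌋:
  k=1: m=42, d=3, a=28
  k=2: m=42, d=1, a=84
d=1 and a=2a₀=84 at k=2, so the next step gives (m, d) = (42, 3) again — its k=1 value — and the period has length 2.

[42; 28, 84]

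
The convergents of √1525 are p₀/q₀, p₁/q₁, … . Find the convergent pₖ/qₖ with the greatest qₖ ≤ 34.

√1525 = [39; 19, 1, 1, 19, 78, …] (period length 5).
Convergents:
  p_0/q_0 = 39/1
  p_1/q_1 = 742/19
  p_2/q_2 = 781/20
  p_3/q_3 = 1523/39
q_2 = 20 ≤ 34 < 39 = q_3, so the answer is 781/20.

781/20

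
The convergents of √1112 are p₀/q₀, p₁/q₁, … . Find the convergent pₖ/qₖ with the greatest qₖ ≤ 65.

867/26

√1112 = [33; 2, 1, 7, 1, 2, 66, …] (period length 6).
Convergents:
  p_0/q_0 = 33/1
  p_1/q_1 = 67/2
  p_2/q_2 = 100/3
  p_3/q_3 = 767/23
  p_4/q_4 = 867/26
  p_5/q_5 = 2501/75
q_4 = 26 ≤ 65 < 75 = q_5, so the answer is 867/26.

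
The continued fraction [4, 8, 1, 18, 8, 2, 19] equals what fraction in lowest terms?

Using pₖ = aₖpₖ₋₁ + pₖ₋₂ and qₖ = aₖqₖ₋₁ + qₖ₋₂:
  k=0: a=4, p=4, q=1
  k=1: a=8, p=33, q=8
  k=2: a=1, p=37, q=9
  k=3: a=18, p=699, q=170
  k=4: a=8, p=5629, q=1369
  k=5: a=2, p=11957, q=2908
  k=6: a=19, p=232812, q=56621

232812/56621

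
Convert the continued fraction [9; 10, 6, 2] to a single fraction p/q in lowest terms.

Using pₖ = aₖpₖ₋₁ + pₖ₋₂ and qₖ = aₖqₖ₋₁ + qₖ₋₂:
  k=0: a=9, p=9, q=1
  k=1: a=10, p=91, q=10
  k=2: a=6, p=555, q=61
  k=3: a=2, p=1201, q=132

1201/132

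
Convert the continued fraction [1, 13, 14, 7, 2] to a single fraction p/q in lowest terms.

2983/2771

Using pₖ = aₖpₖ₋₁ + pₖ₋₂ and qₖ = aₖqₖ₋₁ + qₖ₋₂:
  k=0: a=1, p=1, q=1
  k=1: a=13, p=14, q=13
  k=2: a=14, p=197, q=183
  k=3: a=7, p=1393, q=1294
  k=4: a=2, p=2983, q=2771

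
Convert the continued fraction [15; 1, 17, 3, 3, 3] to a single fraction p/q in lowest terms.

Using pₖ = aₖpₖ₋₁ + pₖ₋₂ and qₖ = aₖqₖ₋₁ + qₖ₋₂:
  k=0: a=15, p=15, q=1
  k=1: a=1, p=16, q=1
  k=2: a=17, p=287, q=18
  k=3: a=3, p=877, q=55
  k=4: a=3, p=2918, q=183
  k=5: a=3, p=9631, q=604

9631/604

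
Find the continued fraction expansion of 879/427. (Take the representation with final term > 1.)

[2; 17, 12, 2]

879 = 2*427 + 25
427 = 17*25 + 2
25 = 12*2 + 1
2 = 2*1 + 0  (stop)
So 879/427 = [2; 17, 12, 2].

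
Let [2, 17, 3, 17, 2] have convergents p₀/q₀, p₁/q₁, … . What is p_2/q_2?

Using pₖ = aₖpₖ₋₁ + pₖ₋₂, qₖ = aₖqₖ₋₁ + qₖ₋₂ (with p₋₁=1, p₋₂=0, q₋₁=0, q₋₂=1):
  k=0: a=2, p=2, q=1
  k=1: a=17, p=35, q=17
  k=2: a=3, p=107, q=52

107/52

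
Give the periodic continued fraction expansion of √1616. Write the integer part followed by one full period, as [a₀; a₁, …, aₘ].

a₀ = ⌊√1616⌋ = 40.
With m₀=0, d₀=1 and mₖ₊₁ = dₖaₖ − mₖ, dₖ₊₁ = (n − mₖ₊₁²)/dₖ, aₖ₊₁ = ⌊(a₀+mₖ₊₁)/dₖ₊₁⌋:
  k=1: m=40, d=16, a=5
  k=2: m=40, d=1, a=80
d=1 and a=2a₀=80 at k=2, so the next step gives (m, d) = (40, 16) again — its k=1 value — and the period has length 2.

[40; 5, 80]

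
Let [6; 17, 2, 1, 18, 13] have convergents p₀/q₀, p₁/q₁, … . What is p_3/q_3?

315/52

Using pₖ = aₖpₖ₋₁ + pₖ₋₂, qₖ = aₖqₖ₋₁ + qₖ₋₂ (with p₋₁=1, p₋₂=0, q₋₁=0, q₋₂=1):
  k=0: a=6, p=6, q=1
  k=1: a=17, p=103, q=17
  k=2: a=2, p=212, q=35
  k=3: a=1, p=315, q=52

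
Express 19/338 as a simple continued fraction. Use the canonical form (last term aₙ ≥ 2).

19 = 0·338 + 19
338 = 17·19 + 15
19 = 1·15 + 4
15 = 3·4 + 3
4 = 1·3 + 1
3 = 3·1 + 0  (stop)
So 19/338 = [0; 17, 1, 3, 1, 3].

[0; 17, 1, 3, 1, 3]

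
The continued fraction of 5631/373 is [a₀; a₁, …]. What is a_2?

2

5631 = 15·373 + 36   →  a_0 = 15
373 = 10·36 + 13   →  a_1 = 10
36 = 2·13 + 10   →  a_2 = 2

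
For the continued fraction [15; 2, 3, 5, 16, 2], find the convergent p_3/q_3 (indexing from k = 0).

Using pₖ = aₖpₖ₋₁ + pₖ₋₂, qₖ = aₖqₖ₋₁ + qₖ₋₂ (with p₋₁=1, p₋₂=0, q₋₁=0, q₋₂=1):
  k=0: a=15, p=15, q=1
  k=1: a=2, p=31, q=2
  k=2: a=3, p=108, q=7
  k=3: a=5, p=571, q=37

571/37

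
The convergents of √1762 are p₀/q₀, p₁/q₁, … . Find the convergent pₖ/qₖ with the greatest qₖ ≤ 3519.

146287/3485

√1762 = [41; 1, 40, 1, 82, …] (period length 4).
Convergents:
  p_0/q_0 = 41/1
  p_1/q_1 = 42/1
  p_2/q_2 = 1721/41
  p_3/q_3 = 1763/42
  p_4/q_4 = 146287/3485
  p_5/q_5 = 148050/3527
q_4 = 3485 ≤ 3519 < 3527 = q_5, so the answer is 146287/3485.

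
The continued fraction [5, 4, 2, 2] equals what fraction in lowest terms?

Using pₖ = aₖpₖ₋₁ + pₖ₋₂ and qₖ = aₖqₖ₋₁ + qₖ₋₂:
  k=0: a=5, p=5, q=1
  k=1: a=4, p=21, q=4
  k=2: a=2, p=47, q=9
  k=3: a=2, p=115, q=22

115/22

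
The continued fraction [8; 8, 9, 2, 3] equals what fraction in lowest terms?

4346/535

Using pₖ = aₖpₖ₋₁ + pₖ₋₂ and qₖ = aₖqₖ₋₁ + qₖ₋₂:
  k=0: a=8, p=8, q=1
  k=1: a=8, p=65, q=8
  k=2: a=9, p=593, q=73
  k=3: a=2, p=1251, q=154
  k=4: a=3, p=4346, q=535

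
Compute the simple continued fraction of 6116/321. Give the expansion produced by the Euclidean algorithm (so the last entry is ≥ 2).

6116 = 19·321 + 17
321 = 18·17 + 15
17 = 1·15 + 2
15 = 7·2 + 1
2 = 2·1 + 0  (stop)
So 6116/321 = [19; 18, 1, 7, 2].

[19; 18, 1, 7, 2]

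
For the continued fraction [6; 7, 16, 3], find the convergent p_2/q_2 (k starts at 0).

Using pₖ = aₖpₖ₋₁ + pₖ₋₂, qₖ = aₖqₖ₋₁ + qₖ₋₂ (with p₋₁=1, p₋₂=0, q₋₁=0, q₋₂=1):
  k=0: a=6, p=6, q=1
  k=1: a=7, p=43, q=7
  k=2: a=16, p=694, q=113

694/113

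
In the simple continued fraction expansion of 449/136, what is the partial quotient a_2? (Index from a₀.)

449 = 3·136 + 41   →  a_0 = 3
136 = 3·41 + 13   →  a_1 = 3
41 = 3·13 + 2   →  a_2 = 3

3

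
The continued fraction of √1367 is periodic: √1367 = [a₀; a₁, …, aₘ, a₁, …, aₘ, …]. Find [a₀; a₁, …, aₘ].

a₀ = ⌊√1367⌋ = 36.
With m₀=0, d₀=1 and mₖ₊₁ = dₖaₖ − mₖ, dₖ₊₁ = (n − mₖ₊₁²)/dₖ, aₖ₊₁ = ⌊(a₀+mₖ₊₁)/dₖ₊₁⌋:
  k=1: m=36, d=71, a=1
  k=2: m=35, d=2, a=35
  k=3: m=35, d=71, a=1
  k=4: m=36, d=1, a=72
d=1 and a=2a₀=72 at k=4, so the next step gives (m, d) = (36, 71) again — its k=1 value — and the period has length 4.

[36; 1, 35, 1, 72]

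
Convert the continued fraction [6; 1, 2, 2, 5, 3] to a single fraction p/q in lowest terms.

Fold from the inside: start with 3/1.
  5 + 1/3 = 16/3
  2 + 3/16 = 35/16
  2 + 16/35 = 86/35
  1 + 35/86 = 121/86
  6 + 86/121 = 812/121

812/121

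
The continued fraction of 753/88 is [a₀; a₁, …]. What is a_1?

1

753 = 8·88 + 49   →  a_0 = 8
88 = 1·49 + 39   →  a_1 = 1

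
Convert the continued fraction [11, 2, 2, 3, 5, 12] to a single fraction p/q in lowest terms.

Using pₖ = aₖpₖ₋₁ + pₖ₋₂ and qₖ = aₖqₖ₋₁ + qₖ₋₂:
  k=0: a=11, p=11, q=1
  k=1: a=2, p=23, q=2
  k=2: a=2, p=57, q=5
  k=3: a=3, p=194, q=17
  k=4: a=5, p=1027, q=90
  k=5: a=12, p=12518, q=1097

12518/1097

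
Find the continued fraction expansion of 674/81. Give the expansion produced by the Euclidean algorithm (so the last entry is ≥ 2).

[8; 3, 8, 1, 2]

674 = 8×81 + 26
81 = 3×26 + 3
26 = 8×3 + 2
3 = 1×2 + 1
2 = 2×1 + 0  (stop)
So 674/81 = [8; 3, 8, 1, 2].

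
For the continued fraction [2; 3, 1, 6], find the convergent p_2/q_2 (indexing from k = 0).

9/4

Using pₖ = aₖpₖ₋₁ + pₖ₋₂, qₖ = aₖqₖ₋₁ + qₖ₋₂ (with p₋₁=1, p₋₂=0, q₋₁=0, q₋₂=1):
  k=0: a=2, p=2, q=1
  k=1: a=3, p=7, q=3
  k=2: a=1, p=9, q=4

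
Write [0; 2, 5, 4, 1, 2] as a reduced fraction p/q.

Fold from the inside: start with 2/1.
  1 + 1/2 = 3/2
  4 + 2/3 = 14/3
  5 + 3/14 = 73/14
  2 + 14/73 = 160/73
  0 + 73/160 = 73/160

73/160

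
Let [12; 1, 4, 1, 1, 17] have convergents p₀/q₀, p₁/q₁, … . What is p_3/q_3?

Using pₖ = aₖpₖ₋₁ + pₖ₋₂, qₖ = aₖqₖ₋₁ + qₖ₋₂ (with p₋₁=1, p₋₂=0, q₋₁=0, q₋₂=1):
  k=0: a=12, p=12, q=1
  k=1: a=1, p=13, q=1
  k=2: a=4, p=64, q=5
  k=3: a=1, p=77, q=6

77/6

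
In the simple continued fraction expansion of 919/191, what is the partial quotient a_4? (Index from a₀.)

919 = 4·191 + 155   →  a_0 = 4
191 = 1·155 + 36   →  a_1 = 1
155 = 4·36 + 11   →  a_2 = 4
36 = 3·11 + 3   →  a_3 = 3
11 = 3·3 + 2   →  a_4 = 3

3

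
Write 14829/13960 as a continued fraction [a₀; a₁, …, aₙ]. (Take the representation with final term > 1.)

14829 = 1*13960 + 869
13960 = 16*869 + 56
869 = 15*56 + 29
56 = 1*29 + 27
29 = 1*27 + 2
27 = 13*2 + 1
2 = 2*1 + 0  (stop)
So 14829/13960 = [1; 16, 15, 1, 1, 13, 2].

[1; 16, 15, 1, 1, 13, 2]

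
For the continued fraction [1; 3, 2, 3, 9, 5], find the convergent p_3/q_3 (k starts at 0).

31/24

Using pₖ = aₖpₖ₋₁ + pₖ₋₂, qₖ = aₖqₖ₋₁ + qₖ₋₂ (with p₋₁=1, p₋₂=0, q₋₁=0, q₋₂=1):
  k=0: a=1, p=1, q=1
  k=1: a=3, p=4, q=3
  k=2: a=2, p=9, q=7
  k=3: a=3, p=31, q=24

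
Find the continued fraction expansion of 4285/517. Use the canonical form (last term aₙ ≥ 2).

4285 = 8·517 + 149
517 = 3·149 + 70
149 = 2·70 + 9
70 = 7·9 + 7
9 = 1·7 + 2
7 = 3·2 + 1
2 = 2·1 + 0  (stop)
So 4285/517 = [8; 3, 2, 7, 1, 3, 2].

[8; 3, 2, 7, 1, 3, 2]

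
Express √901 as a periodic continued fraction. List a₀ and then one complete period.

a₀ = ⌊√901⌋ = 30.
With m₀=0, d₀=1 and mₖ₊₁ = dₖaₖ − mₖ, dₖ₊₁ = (n − mₖ₊₁²)/dₖ, aₖ₊₁ = ⌊(a₀+mₖ₊₁)/dₖ₊₁⌋:
  k=1: m=30, d=1, a=60
d=1 and a=2a₀=60 at k=1, so the next step gives (m, d) = (30, 1) again — its k=1 value — and the period has length 1.

[30; 60]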